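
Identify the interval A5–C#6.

The letter names run A→C, a span of 2 letter steps, so the interval is some kind of third.
A to C# is 4 semitones. A major third is 4, so 4 makes it major.

major third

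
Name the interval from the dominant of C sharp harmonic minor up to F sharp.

minor seventh

The dominant of C# harmonic minor is G#.
G# up to F#: letters G→F make it a seventh; 10 semitones makes it minor.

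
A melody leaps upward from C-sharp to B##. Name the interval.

The letter names run C→B, a span of 6 letter steps, so the interval is some kind of seventh.
C# to B## is 12 semitones. A major seventh is 11, so 12 makes it augmented.

augmented seventh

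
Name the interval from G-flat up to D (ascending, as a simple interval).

The letter names run G→D, a span of 4 letter steps, so the interval is some kind of fifth.
Gb to D is 8 semitones. A perfect fifth is 7, so 8 makes it augmented.

augmented fifth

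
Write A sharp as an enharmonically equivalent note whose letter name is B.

Bb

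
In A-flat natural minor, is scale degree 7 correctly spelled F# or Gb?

Gb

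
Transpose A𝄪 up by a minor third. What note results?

C##

A third above A lands on the letter C.
A minor third spans 3 semitones, so A## moves to pitch class 2. On the letter C that is C##.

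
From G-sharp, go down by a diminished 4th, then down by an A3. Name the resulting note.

B

A diminished fourth down from G# is D## (letter D, 4 semitones down).
An augmented third down from D## is B (letter B, 5 semitones down).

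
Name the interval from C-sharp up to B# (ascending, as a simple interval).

Counting letters C–D–E–F–G–A–B gives a seventh.
C#→B# = 11 semitones, exactly the major seventh.

major seventh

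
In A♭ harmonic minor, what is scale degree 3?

Cb

Degree 3 takes the letter 2 steps above A, which is C.
In harmonic minor, degree 3 sits 3 semitones above the tonic. Ab + 3 semitones is pitch class 11, spelled on C as Cb.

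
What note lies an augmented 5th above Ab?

A up a perfect fifth is E, so the target letter is E.
From Ab, an augmented fifth is 8 semitones up: E.

E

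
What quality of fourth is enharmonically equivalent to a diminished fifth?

augmented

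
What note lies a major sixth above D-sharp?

B#

D up a major sixth is B, so the target letter is B.
From D#, a major sixth is 9 semitones up: B#.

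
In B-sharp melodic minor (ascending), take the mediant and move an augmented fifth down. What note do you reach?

G

The mediant of B# melodic minor (ascending) is D#.
An augmented fifth (8 semitones) below D# lands on the letter G, giving G.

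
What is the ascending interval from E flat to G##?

The letter names run E→G, a span of 2 letter steps, so the interval is some kind of third.
Eb to G## is 6 semitones. A major third is 4, so 6 makes it doubly augmented.

doubly augmented third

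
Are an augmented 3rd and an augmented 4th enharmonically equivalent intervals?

No

An augmented third spans 5 semitones; an augmented fourth spans 6.
The spans differ, so they are not enharmonic equivalents.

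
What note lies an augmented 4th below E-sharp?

E down a perfect fourth is B, so the target letter is B.
From E#, an augmented fourth is 6 semitones down: B.

B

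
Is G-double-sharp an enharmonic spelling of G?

No

G## is pitch class 9; G is pitch class 7.
The pitch classes differ (9 vs. 7), so they are not enharmonic equivalents.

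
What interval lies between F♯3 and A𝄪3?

augmented third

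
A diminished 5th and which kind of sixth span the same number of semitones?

A diminished fifth spans 6 semitones.
A sixth spanning 6 semitones is doubly diminished (the major sixth is 9).

doubly diminished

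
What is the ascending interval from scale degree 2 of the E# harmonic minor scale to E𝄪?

major seventh

Scale degree 2 of E# harmonic minor is F##.
F## up to E##: letters F→E make it a seventh; 11 semitones makes it major.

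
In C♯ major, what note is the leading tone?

Degree 7 takes the letter 6 steps above C, which is B.
In major, degree 7 sits 11 semitones above the tonic. C# + 11 semitones is pitch class 0, spelled on B as B#.

B#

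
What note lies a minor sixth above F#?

A sixth above F lands on the letter D.
A minor sixth spans 8 semitones, so F# moves to pitch class 2. On the letter D that is D.

D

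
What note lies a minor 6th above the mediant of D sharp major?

The mediant of D# major is F##.
A minor sixth (8 semitones) above F## lands on the letter D, giving D#.

D#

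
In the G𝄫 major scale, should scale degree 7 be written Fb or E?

Fb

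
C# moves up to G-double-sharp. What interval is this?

The letter names run C→G, a span of 4 letter steps, so the interval is some kind of fifth.
C# to G## is 8 semitones. A perfect fifth is 7, so 8 makes it augmented.

augmented fifth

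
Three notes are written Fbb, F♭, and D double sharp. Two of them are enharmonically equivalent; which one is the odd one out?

In 12-tone equal temperament, enharmonic equivalents share a pitch class. Fbb is pitch class 3; Fb is pitch class 4; D## is pitch class 4.
Fb and D## share pitch class 4, while Fbb is pitch class 3.

Fbb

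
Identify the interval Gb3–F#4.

augmented seventh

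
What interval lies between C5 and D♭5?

minor second

The letter names run C→D, a span of 1 letter step, so the interval is some kind of second.
C to Db is 1 semitone. A major second is 2, so 1 makes it minor.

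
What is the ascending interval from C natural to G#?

augmented fifth

Counting letters C–D–E–F–G gives a fifth.
C→G# = 8 semitones, 1 wider than the perfect fifth (7), so augmented.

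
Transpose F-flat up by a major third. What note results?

A third above F lands on the letter A.
A major third spans 4 semitones, so Fb moves to pitch class 8. On the letter A that is Ab.

Ab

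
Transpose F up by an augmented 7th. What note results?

E#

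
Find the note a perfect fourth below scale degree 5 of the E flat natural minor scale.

Scale degree 5 of Eb natural minor is Bb.
A perfect fourth (5 semitones) below Bb lands on the letter F, giving F.

F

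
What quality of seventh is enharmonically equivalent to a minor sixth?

A minor sixth spans 8 semitones.
A seventh spanning 8 semitones is doubly diminished (the major seventh is 11).

doubly diminished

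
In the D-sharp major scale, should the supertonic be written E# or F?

E#

Each scale degree takes a distinct letter name. Degree 2 of a scale on D must use the letter E.
E# and F are enharmonically the same pitch, but only E# uses the letter E, so it is the correct spelling here.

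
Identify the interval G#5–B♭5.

diminished third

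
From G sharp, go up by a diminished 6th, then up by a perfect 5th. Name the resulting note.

A diminished sixth up from G# is Eb (letter E, 7 semitones up).
A perfect fifth up from Eb is Bb (letter B, 7 semitones up).

Bb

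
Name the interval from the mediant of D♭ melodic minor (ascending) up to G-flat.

The mediant of Db melodic minor (ascending) is Fb.
Fb up to Gb: letters F→G make it a second; 2 semitones makes it major.

major second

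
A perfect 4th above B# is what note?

A fourth above B lands on the letter E.
A perfect fourth spans 5 semitones, so B# moves to pitch class 5. On the letter E that is E#.

E#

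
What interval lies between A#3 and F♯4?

minor sixth

Counting letters A–B–C–D–E–F gives a sixth.
A#→F# = 8 semitones, 1 narrower than the major sixth (9), so minor.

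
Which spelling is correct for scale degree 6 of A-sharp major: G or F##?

F##

Each scale degree takes a distinct letter name. Degree 6 of a scale on A must use the letter F.
F## and G are enharmonically the same pitch, but only F## uses the letter F, so it is the correct spelling here.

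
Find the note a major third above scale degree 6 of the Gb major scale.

Scale degree 6 of Gb major is Eb.
A major third (4 semitones) above Eb lands on the letter G, giving G.

G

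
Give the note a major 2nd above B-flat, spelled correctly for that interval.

A second above B lands on the letter C.
A major second spans 2 semitones, so Bb moves to pitch class 0. On the letter C that is C.

C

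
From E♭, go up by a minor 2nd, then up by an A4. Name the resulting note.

A minor second up from Eb is Fb (letter F, 1 semitone up).
An augmented fourth up from Fb is Bb (letter B, 6 semitones up).

Bb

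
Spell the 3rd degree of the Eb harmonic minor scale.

Gb

The Eb harmonic minor scale runs Eb F Gb Ab Bb Cb D.
Degree 3 is Gb.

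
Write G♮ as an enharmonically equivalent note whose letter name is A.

Abb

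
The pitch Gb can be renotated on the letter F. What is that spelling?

F#

Gb is pitch class 6. The letter F alone is pitch class 5.
To reach pitch class 6 from F requires an offset of +1 semitone, i.e. sharp: F#.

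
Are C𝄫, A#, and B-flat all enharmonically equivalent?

Cbb is pitch class 10; A# is pitch class 10; Bb is pitch class 10.
All spellings map to pitch class 10, so they are enharmonically equivalent.

Yes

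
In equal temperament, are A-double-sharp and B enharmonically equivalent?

Yes

A## is pitch class 11; B is pitch class 11.
All spellings map to pitch class 11, so they are enharmonically equivalent.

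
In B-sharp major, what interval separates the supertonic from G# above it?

diminished fifth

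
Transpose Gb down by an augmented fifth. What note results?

A fifth below G lands on the letter C.
An augmented fifth spans 8 semitones, so Gb moves to pitch class 10. On the letter C that is Cbb.

Cbb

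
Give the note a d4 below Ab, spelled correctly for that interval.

E

A fourth below A lands on the letter E.
A diminished fourth spans 4 semitones, so Ab moves to pitch class 4. On the letter E that is E.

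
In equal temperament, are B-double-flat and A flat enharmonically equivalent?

No

Two spellings are enharmonically equivalent only if they share a pitch class.
Here Bbb → 9, Ab → 8; 8 ≠ 9, so they are not.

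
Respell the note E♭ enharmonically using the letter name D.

D#

Eb is pitch class 3. The letter D alone is pitch class 2.
To reach pitch class 3 from D requires an offset of +1 semitone, i.e. sharp: D#.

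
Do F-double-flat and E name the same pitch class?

Two spellings are enharmonically equivalent only if they share a pitch class.
Here Fbb → 3, E → 4; 3 ≠ 4, so they are not.

No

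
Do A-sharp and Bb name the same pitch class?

A# is pitch class 10; Bb is pitch class 10.
All spellings map to pitch class 10, so they are enharmonically equivalent.

Yes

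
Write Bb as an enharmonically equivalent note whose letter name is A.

Bb is pitch class 10. The letter A alone is pitch class 9.
To reach pitch class 10 from A requires an offset of +1 semitone, i.e. sharp: A#.

A#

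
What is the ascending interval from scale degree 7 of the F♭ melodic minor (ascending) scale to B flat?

Scale degree 7 of Fb melodic minor (ascending) is Eb.
Eb up to Bb: letters E→B make it a fifth; 7 semitones makes it perfect.

perfect fifth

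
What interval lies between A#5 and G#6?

minor seventh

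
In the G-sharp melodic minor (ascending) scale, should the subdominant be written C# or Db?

Each scale degree takes a distinct letter name. Degree 4 of a scale on G must use the letter C.
C# and Db are enharmonically the same pitch, but only C# uses the letter C, so it is the correct spelling here.

C#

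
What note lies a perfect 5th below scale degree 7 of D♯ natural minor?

Scale degree 7 of D# natural minor is C#.
A perfect fifth (7 semitones) below C# lands on the letter F, giving F#.

F#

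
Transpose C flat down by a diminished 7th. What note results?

A seventh below C lands on the letter D.
A diminished seventh spans 9 semitones, so Cb moves to pitch class 2. On the letter D that is D.

D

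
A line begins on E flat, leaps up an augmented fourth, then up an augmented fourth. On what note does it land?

D#

An augmented fourth up from Eb is A (letter A, 6 semitones up).
An augmented fourth up from A is D# (letter D, 6 semitones up).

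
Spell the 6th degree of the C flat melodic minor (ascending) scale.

Ab

Degree 6 takes the letter 5 steps above C, which is A.
In melodic minor (ascending), degree 6 sits 9 semitones above the tonic. Cb + 9 semitones is pitch class 8, spelled on A as Ab.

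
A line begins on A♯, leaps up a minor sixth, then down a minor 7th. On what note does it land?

G#

A minor sixth up from A# is F# (letter F, 8 semitones up).
A minor seventh down from F# is G# (letter G, 10 semitones down).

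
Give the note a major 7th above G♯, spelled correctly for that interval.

F##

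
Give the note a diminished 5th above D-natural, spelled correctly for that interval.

A fifth above D lands on the letter A.
A diminished fifth spans 6 semitones, so D moves to pitch class 8. On the letter A that is Ab.

Ab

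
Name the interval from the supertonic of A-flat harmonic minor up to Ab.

minor seventh

The supertonic of Ab harmonic minor is Bb.
Bb up to Ab: letters B→A make it a seventh; 10 semitones makes it minor.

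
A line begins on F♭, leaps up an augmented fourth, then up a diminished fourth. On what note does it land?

Ebb

An augmented fourth up from Fb is Bb (letter B, 6 semitones up).
A diminished fourth up from Bb is Ebb (letter E, 4 semitones up).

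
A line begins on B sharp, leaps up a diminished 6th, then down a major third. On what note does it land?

A diminished sixth up from B# is G (letter G, 7 semitones up).
A major third down from G is Eb (letter E, 4 semitones down).

Eb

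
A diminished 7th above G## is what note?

F#

G up a major seventh is F#, so the target letter is F.
From G##, a diminished seventh is 9 semitones up: F#.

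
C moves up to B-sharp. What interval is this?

augmented seventh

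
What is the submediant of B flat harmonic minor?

Gb

Degree 6 takes the letter 5 steps above B, which is G.
In harmonic minor, degree 6 sits 8 semitones above the tonic. Bb + 8 semitones is pitch class 6, spelled on G as Gb.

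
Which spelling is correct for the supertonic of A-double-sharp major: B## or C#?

B##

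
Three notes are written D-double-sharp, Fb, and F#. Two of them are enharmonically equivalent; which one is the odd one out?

F#

In 12-tone equal temperament, enharmonic equivalents share a pitch class. D## is pitch class 4; Fb is pitch class 4; F# is pitch class 6.
D## and Fb share pitch class 4, while F# is pitch class 6.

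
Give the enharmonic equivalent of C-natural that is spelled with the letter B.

Plain B sits 1 semitone below C, so on the letter B the same pitch needs a sharp: B#.

B#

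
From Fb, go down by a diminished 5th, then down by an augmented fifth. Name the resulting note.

A diminished fifth down from Fb is Bb (letter B, 6 semitones down).
An augmented fifth down from Bb is Ebb (letter E, 8 semitones down).

Ebb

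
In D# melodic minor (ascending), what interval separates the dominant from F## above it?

major sixth

The dominant of D# melodic minor (ascending) is A#.
A# up to F##: letters A→F make it a sixth; 9 semitones makes it major.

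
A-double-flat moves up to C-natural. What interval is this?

augmented third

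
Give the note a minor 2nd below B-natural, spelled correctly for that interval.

A#

A second below B lands on the letter A.
A minor second spans 1 semitone, so B moves to pitch class 10. On the letter A that is A#.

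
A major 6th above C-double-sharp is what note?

C up a major sixth is A, so the target letter is A.
From C##, a major sixth is 9 semitones up: A##.

A##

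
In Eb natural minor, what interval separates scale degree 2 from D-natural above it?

Scale degree 2 of Eb natural minor is F.
F up to D: letters F→D make it a sixth; 9 semitones makes it major.

major sixth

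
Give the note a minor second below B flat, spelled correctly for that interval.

A

B down a major second is A, so the target letter is A.
From Bb, a minor second is 1 semitone down: A.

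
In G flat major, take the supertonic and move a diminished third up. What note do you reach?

Cbb

The supertonic of Gb major is Ab.
A diminished third (2 semitones) above Ab lands on the letter C, giving Cbb.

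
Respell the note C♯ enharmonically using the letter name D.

Db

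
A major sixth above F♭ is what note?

A sixth above F lands on the letter D.
A major sixth spans 9 semitones, so Fb moves to pitch class 1. On the letter D that is Db.

Db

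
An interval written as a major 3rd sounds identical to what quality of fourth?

diminished

A major third spans 4 semitones.
A fourth spanning 4 semitones is diminished (the perfect fourth is 5).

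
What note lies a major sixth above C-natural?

C up a major sixth is A, so the target letter is A.
From C, a major sixth is 9 semitones up: A.

A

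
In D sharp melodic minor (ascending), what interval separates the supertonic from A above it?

diminished fourth

The supertonic of D# melodic minor (ascending) is E#.
E# up to A: letters E→A make it a fourth; 4 semitones makes it diminished.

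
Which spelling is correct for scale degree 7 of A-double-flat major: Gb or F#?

Gb

Each scale degree takes a distinct letter name. Degree 7 of a scale on A must use the letter G.
Gb and F# are enharmonically the same pitch, but only Gb uses the letter G, so it is the correct spelling here.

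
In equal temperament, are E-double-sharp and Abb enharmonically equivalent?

E## is pitch class 6; Abb is pitch class 7.
The pitch classes differ (6 vs. 7), so they are not enharmonic equivalents.

No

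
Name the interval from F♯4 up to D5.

minor sixth

The letter names run F→D, a span of 5 letter steps, so the interval is some kind of sixth.
F# to D is 8 semitones. A major sixth is 9, so 8 makes it minor.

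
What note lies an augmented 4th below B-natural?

F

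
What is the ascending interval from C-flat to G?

The letter names run C→G, a span of 4 letter steps, so the interval is some kind of fifth.
Cb to G is 8 semitones. A perfect fifth is 7, so 8 makes it augmented.

augmented fifth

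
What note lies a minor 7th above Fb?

F up a major seventh is E, so the target letter is E.
From Fb, a minor seventh is 10 semitones up: Ebb.

Ebb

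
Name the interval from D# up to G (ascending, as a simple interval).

diminished fourth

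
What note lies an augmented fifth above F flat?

C

F up a perfect fifth is C, so the target letter is C.
From Fb, an augmented fifth is 8 semitones up: C.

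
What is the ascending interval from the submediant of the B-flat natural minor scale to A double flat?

minor second

The submediant of Bb natural minor is Gb.
Gb up to Abb: letters G→A make it a second; 1 semitone makes it minor.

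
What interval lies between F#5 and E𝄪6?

Counting letters F–G–A–B–C–D–E gives a seventh.
F#→E## = 12 semitones, 1 wider than the major seventh (11), so augmented.

augmented seventh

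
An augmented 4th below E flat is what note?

Bbb

E down a perfect fourth is B, so the target letter is B.
From Eb, an augmented fourth is 6 semitones down: Bbb.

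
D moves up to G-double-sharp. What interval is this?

doubly augmented fourth

The letter names run D→G, a span of 3 letter steps, so the interval is some kind of fourth.
D to G## is 7 semitones. A perfect fourth is 5, so 7 makes it doubly augmented.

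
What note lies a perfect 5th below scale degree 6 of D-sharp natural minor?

Scale degree 6 of D# natural minor is B.
A perfect fifth (7 semitones) below B lands on the letter E, giving E.

E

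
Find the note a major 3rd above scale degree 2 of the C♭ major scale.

Scale degree 2 of Cb major is Db.
A major third (4 semitones) above Db lands on the letter F, giving F.

F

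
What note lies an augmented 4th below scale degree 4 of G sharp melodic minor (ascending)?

G

Scale degree 4 of G# melodic minor (ascending) is C#.
An augmented fourth (6 semitones) below C# lands on the letter G, giving G.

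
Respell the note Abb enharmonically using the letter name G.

G

Abb is pitch class 7. The letter G alone is pitch class 7.
Pitch class 7 on G needs no accidental: G.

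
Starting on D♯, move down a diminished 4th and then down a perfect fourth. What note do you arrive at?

E##

A diminished fourth down from D# is A## (letter A, 4 semitones down).
A perfect fourth down from A## is E## (letter E, 5 semitones down).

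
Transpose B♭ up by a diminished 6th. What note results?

Gbb

A sixth above B lands on the letter G.
A diminished sixth spans 7 semitones, so Bb moves to pitch class 5. On the letter G that is Gbb.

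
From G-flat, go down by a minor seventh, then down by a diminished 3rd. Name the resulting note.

F#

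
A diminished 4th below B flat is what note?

F#

B down a perfect fourth is F#, so the target letter is F.
From Bb, a diminished fourth is 4 semitones down: F#.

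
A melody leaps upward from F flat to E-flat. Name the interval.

Counting letters F–G–A–B–C–D–E gives a seventh.
Fb→Eb = 11 semitones, exactly the major seventh.

major seventh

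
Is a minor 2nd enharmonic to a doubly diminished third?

A minor second spans 1 semitone; a doubly diminished third spans 1.
They are enharmonically equivalent.

Yes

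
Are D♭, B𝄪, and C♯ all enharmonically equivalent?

Db = pitch class 1 and B## = pitch class 1 and C# = pitch class 1 — the same pitch class, so they are enharmonic equivalents.

Yes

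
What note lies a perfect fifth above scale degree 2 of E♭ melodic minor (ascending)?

Scale degree 2 of Eb melodic minor (ascending) is F.
A perfect fifth (7 semitones) above F lands on the letter C, giving C.

C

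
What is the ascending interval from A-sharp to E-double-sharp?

The letter names run A→E, a span of 4 letter steps, so the interval is some kind of fifth.
A# to E## is 8 semitones. A perfect fifth is 7, so 8 makes it augmented.

augmented fifth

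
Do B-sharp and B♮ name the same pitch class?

Two spellings are enharmonically equivalent only if they share a pitch class.
Here B# → 0, B → 11; 0 ≠ 11, so they are not.

No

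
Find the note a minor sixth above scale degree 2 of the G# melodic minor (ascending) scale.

Scale degree 2 of G# melodic minor (ascending) is A#.
A minor sixth (8 semitones) above A# lands on the letter F, giving F#.

F#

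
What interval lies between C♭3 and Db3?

major second

The letter names run C→D, a span of 1 letter step, so the interval is some kind of second.
Cb to Db is 2 semitones. A major second is 2, so 2 makes it major.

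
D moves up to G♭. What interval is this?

diminished fourth

The letter names run D→G, a span of 3 letter steps, so the interval is some kind of fourth.
D to Gb is 4 semitones. A perfect fourth is 5, so 4 makes it diminished.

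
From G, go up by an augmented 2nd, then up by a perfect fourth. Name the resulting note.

D#

An augmented second up from G is A# (letter A, 3 semitones up).
A perfect fourth up from A# is D# (letter D, 5 semitones up).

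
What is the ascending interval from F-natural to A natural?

major third

The letter names run F→A, a span of 2 letter steps, so the interval is some kind of third.
F to A is 4 semitones. A major third is 4, so 4 makes it major.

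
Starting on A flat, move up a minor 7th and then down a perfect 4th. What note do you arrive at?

Db

A minor seventh up from Ab is Gb (letter G, 10 semitones up).
A perfect fourth down from Gb is Db (letter D, 5 semitones down).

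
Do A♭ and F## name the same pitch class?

No

Two spellings are enharmonically equivalent only if they share a pitch class.
Here Ab → 8, F## → 7; 7 ≠ 8, so they are not.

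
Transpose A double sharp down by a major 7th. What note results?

A down a major seventh is Bb, so the target letter is B.
From A##, a major seventh is 11 semitones down: B#.

B#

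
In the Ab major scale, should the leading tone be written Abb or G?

Each scale degree takes a distinct letter name. Degree 7 of a scale on A must use the letter G.
G and Abb are enharmonically the same pitch, but only G uses the letter G, so it is the correct spelling here.

G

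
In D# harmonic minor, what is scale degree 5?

A#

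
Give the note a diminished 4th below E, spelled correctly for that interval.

E down a perfect fourth is B, so the target letter is B.
From E, a diminished fourth is 4 semitones down: B#.

B#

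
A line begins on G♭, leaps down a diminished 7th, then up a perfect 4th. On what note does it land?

A diminished seventh down from Gb is A (letter A, 9 semitones down).
A perfect fourth up from A is D (letter D, 5 semitones up).

D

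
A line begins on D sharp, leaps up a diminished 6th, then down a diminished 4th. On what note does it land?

F#

A diminished sixth up from D# is Bb (letter B, 7 semitones up).
A diminished fourth down from Bb is F# (letter F, 4 semitones down).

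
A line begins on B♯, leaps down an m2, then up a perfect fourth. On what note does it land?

D##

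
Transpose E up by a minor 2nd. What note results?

F

E up a major second is F#, so the target letter is F.
From E, a minor second is 1 semitone up: F.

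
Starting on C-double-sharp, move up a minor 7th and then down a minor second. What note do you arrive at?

A##

A minor seventh up from C## is B# (letter B, 10 semitones up).
A minor second down from B# is A## (letter A, 1 semitone down).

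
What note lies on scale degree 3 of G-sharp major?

B#

The G# major scale runs G# A# B# C# D# E# F##.
Degree 3 is B#.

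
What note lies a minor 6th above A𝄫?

A sixth above A lands on the letter F.
A minor sixth spans 8 semitones, so Abb moves to pitch class 3. On the letter F that is Fbb.

Fbb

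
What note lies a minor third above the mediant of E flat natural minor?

The mediant of Eb natural minor is Gb.
A minor third (3 semitones) above Gb lands on the letter B, giving Bbb.

Bbb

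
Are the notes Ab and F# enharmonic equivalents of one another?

Ab is pitch class 8; F# is pitch class 6.
The pitch classes differ (8 vs. 6), so they are not enharmonic equivalents.

No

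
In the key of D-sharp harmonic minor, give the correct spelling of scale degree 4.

G#

The D# harmonic minor scale runs D# E# F# G# A# B C##.
Degree 4 is G#.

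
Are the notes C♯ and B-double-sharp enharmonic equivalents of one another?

Yes

C# = pitch class 1 and B## = pitch class 1 — the same pitch class, so they are enharmonic equivalents.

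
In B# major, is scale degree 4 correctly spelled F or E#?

E#

Each scale degree takes a distinct letter name. Degree 4 of a scale on B must use the letter E.
E# and F are enharmonically the same pitch, but only E# uses the letter E, so it is the correct spelling here.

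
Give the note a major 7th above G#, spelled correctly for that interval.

G up a major seventh is F#, so the target letter is F.
From G#, a major seventh is 11 semitones up: F##.

F##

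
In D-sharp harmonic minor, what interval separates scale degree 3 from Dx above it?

augmented sixth

Scale degree 3 of D# harmonic minor is F#.
F# up to D##: letters F→D make it a sixth; 10 semitones makes it augmented.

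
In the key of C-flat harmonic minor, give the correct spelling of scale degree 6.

Abb

Degree 6 takes the letter 5 steps above C, which is A.
In harmonic minor, degree 6 sits 8 semitones above the tonic. Cb + 8 semitones is pitch class 7, spelled on A as Abb.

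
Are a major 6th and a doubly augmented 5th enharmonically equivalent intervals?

Yes

A major sixth spans 9 semitones; a doubly augmented fifth spans 9.
They are enharmonically equivalent.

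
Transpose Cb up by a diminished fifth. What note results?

A fifth above C lands on the letter G.
A diminished fifth spans 6 semitones, so Cb moves to pitch class 5. On the letter G that is Gbb.

Gbb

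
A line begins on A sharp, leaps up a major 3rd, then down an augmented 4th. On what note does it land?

A major third up from A# is C## (letter C, 4 semitones up).
An augmented fourth down from C## is G# (letter G, 6 semitones down).

G#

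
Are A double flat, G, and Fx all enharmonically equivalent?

Yes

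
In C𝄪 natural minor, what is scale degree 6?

A#

The C## natural minor scale runs C## D## E# F## G## A# B#.
Degree 6 is A#.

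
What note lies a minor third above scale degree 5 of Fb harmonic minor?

Scale degree 5 of Fb harmonic minor is Cb.
A minor third (3 semitones) above Cb lands on the letter E, giving Ebb.

Ebb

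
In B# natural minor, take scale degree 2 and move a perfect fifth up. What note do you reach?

G##

Scale degree 2 of B# natural minor is C##.
A perfect fifth (7 semitones) above C## lands on the letter G, giving G##.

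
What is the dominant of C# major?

The C# major scale runs C# D# E# F# G# A# B#.
Degree 5 is G#.

G#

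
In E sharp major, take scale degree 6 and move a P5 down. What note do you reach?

Scale degree 6 of E# major is C##.
A perfect fifth (7 semitones) below C## lands on the letter F, giving F##.

F##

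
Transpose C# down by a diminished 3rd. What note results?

A##

A third below C lands on the letter A.
A diminished third spans 2 semitones, so C# moves to pitch class 11. On the letter A that is A##.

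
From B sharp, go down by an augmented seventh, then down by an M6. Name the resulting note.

An augmented seventh down from B# is C (letter C, 12 semitones down).
A major sixth down from C is Eb (letter E, 9 semitones down).

Eb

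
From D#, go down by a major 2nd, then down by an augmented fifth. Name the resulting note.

A major second down from D# is C# (letter C, 2 semitones down).
An augmented fifth down from C# is F (letter F, 8 semitones down).

F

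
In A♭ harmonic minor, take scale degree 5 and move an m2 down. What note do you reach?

Scale degree 5 of Ab harmonic minor is Eb.
A minor second (1 semitone) below Eb lands on the letter D, giving D.

D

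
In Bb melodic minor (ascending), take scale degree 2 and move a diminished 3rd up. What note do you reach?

Ebb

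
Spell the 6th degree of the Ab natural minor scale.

The Ab natural minor scale runs Ab Bb Cb Db Eb Fb Gb.
Degree 6 is Fb.

Fb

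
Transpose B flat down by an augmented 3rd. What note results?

B down a major third is G, so the target letter is G.
From Bb, an augmented third is 5 semitones down: Gbb.

Gbb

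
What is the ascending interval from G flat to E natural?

Counting letters G–A–B–C–D–E gives a sixth.
Gb→E = 10 semitones, 1 wider than the major sixth (9), so augmented.

augmented sixth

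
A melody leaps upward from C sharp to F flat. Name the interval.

doubly diminished fourth

Counting letters C–D–E–F gives a fourth.
C#→Fb = 3 semitones, 2 narrower than the perfect fourth (5), so doubly diminished.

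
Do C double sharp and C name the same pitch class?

No

C## is pitch class 2; C is pitch class 0.
The pitch classes differ (2 vs. 0), so they are not enharmonic equivalents.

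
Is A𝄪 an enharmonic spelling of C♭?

Yes

A## is pitch class 11; Cb is pitch class 11.
All spellings map to pitch class 11, so they are enharmonically equivalent.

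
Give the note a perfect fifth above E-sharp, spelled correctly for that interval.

A fifth above E lands on the letter B.
A perfect fifth spans 7 semitones, so E# moves to pitch class 0. On the letter B that is B#.

B#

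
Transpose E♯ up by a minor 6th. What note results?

E up a major sixth is C#, so the target letter is C.
From E#, a minor sixth is 8 semitones up: C#.

C#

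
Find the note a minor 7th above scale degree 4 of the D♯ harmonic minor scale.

Scale degree 4 of D# harmonic minor is G#.
A minor seventh (10 semitones) above G# lands on the letter F, giving F#.

F#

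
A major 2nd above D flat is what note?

D up a major second is E, so the target letter is E.
From Db, a major second is 2 semitones up: Eb.

Eb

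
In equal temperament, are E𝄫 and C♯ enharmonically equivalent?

No

Two spellings are enharmonically equivalent only if they share a pitch class.
Here Ebb → 2, C# → 1; 1 ≠ 2, so they are not.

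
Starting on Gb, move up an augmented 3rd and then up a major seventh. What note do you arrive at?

An augmented third up from Gb is B (letter B, 5 semitones up).
A major seventh up from B is A# (letter A, 11 semitones up).

A#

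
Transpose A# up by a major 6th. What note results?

F##

A up a major sixth is F#, so the target letter is F.
From A#, a major sixth is 9 semitones up: F##.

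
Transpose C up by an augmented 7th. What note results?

B#

A seventh above C lands on the letter B.
An augmented seventh spans 12 semitones, so C moves to pitch class 0. On the letter B that is B#.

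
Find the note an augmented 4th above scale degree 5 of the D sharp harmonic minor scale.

D##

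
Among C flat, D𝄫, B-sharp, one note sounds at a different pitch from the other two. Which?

In 12-tone equal temperament, enharmonic equivalents share a pitch class. Cb is pitch class 11; Dbb is pitch class 0; B# is pitch class 0.
Dbb and B# share pitch class 0, while Cb is pitch class 11.

Cb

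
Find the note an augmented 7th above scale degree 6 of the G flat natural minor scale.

D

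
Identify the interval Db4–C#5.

The letter names run D→C, a span of 6 letter steps, so the interval is some kind of seventh.
Db to C# is 12 semitones. A major seventh is 11, so 12 makes it augmented.

augmented seventh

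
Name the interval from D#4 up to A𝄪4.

augmented fifth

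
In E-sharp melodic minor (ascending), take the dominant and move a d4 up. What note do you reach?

The dominant of E# melodic minor (ascending) is B#.
A diminished fourth (4 semitones) above B# lands on the letter E, giving E.

E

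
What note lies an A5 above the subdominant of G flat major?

The subdominant of Gb major is Cb.
An augmented fifth (8 semitones) above Cb lands on the letter G, giving G.

G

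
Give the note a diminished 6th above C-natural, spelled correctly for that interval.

C up a major sixth is A, so the target letter is A.
From C, a diminished sixth is 7 semitones up: Abb.

Abb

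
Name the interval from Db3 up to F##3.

The letter names run D→F, a span of 2 letter steps, so the interval is some kind of third.
Db to F## is 6 semitones. A major third is 4, so 6 makes it doubly augmented.

doubly augmented third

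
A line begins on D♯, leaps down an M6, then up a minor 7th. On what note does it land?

E

A major sixth down from D# is F# (letter F, 9 semitones down).
A minor seventh up from F# is E (letter E, 10 semitones up).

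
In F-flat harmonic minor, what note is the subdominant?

Degree 4 takes the letter 3 steps above F, which is B.
In harmonic minor, degree 4 sits 5 semitones above the tonic. Fb + 5 semitones is pitch class 9, spelled on B as Bbb.

Bbb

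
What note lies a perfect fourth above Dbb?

Gbb

A fourth above D lands on the letter G.
A perfect fourth spans 5 semitones, so Dbb moves to pitch class 5. On the letter G that is Gbb.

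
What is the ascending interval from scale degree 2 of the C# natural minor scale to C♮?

Scale degree 2 of C# natural minor is D#.
D# up to C: letters D→C make it a seventh; 9 semitones makes it diminished.

diminished seventh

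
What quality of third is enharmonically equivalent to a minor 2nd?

doubly diminished

A minor second spans 1 semitone.
A third spanning 1 semitone is doubly diminished (the major third is 4).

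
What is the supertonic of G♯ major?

The G# major scale runs G# A# B# C# D# E# F##.
Degree 2 is A#.

A#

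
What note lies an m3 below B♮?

G#

B down a major third is G, so the target letter is G.
From B, a minor third is 3 semitones down: G#.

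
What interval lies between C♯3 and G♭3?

Counting letters C–D–E–F–G gives a fifth.
C#→Gb = 5 semitones, 2 narrower than the perfect fifth (7), so doubly diminished.

doubly diminished fifth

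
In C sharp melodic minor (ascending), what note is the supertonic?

D#

The C# melodic minor (ascending) scale runs C# D# E F# G# A# B#.
Degree 2 is D#.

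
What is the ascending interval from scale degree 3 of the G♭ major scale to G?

major sixth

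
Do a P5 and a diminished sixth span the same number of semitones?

Yes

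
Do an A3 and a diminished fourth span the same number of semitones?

No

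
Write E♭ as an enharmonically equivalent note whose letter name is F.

Plain F sits 2 semitones above Eb, so on the letter F the same pitch needs a double flat: Fbb.

Fbb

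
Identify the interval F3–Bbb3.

diminished fourth

Counting letters F–G–A–B gives a fourth.
F→Bbb = 4 semitones, 1 narrower than the perfect fourth (5), so diminished.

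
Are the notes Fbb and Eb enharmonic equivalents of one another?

Fbb = pitch class 3 and Eb = pitch class 3 — the same pitch class, so they are enharmonic equivalents.

Yes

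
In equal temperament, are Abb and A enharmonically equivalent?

Two spellings are enharmonically equivalent only if they share a pitch class.
Here Abb → 7, A → 9; 7 ≠ 9, so they are not.

No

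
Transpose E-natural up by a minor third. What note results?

G

E up a major third is G#, so the target letter is G.
From E, a minor third is 3 semitones up: G.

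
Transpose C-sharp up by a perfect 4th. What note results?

C up a perfect fourth is F, so the target letter is F.
From C#, a perfect fourth is 5 semitones up: F#.

F#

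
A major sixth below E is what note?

A sixth below E lands on the letter G.
A major sixth spans 9 semitones, so E moves to pitch class 7. On the letter G that is G.

G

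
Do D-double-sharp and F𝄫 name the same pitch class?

No

Two spellings are enharmonically equivalent only if they share a pitch class.
Here D## → 4, Fbb → 3; 3 ≠ 4, so they are not.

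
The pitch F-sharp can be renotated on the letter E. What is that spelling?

F# is pitch class 6. The letter E alone is pitch class 4.
To reach pitch class 6 from E requires an offset of +2 semitones, i.e. double sharp: E##.

E##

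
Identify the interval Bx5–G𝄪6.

The letter names run B→G, a span of 5 letter steps, so the interval is some kind of sixth.
B## to G## is 8 semitones. A major sixth is 9, so 8 makes it minor.

minor sixth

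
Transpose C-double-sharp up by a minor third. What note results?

A third above C lands on the letter E.
A minor third spans 3 semitones, so C## moves to pitch class 5. On the letter E that is E#.

E#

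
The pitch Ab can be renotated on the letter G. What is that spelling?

G#

Plain G sits 1 semitone below Ab, so on the letter G the same pitch needs a sharp: G#.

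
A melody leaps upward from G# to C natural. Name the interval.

diminished fourth

Counting letters G–A–B–C gives a fourth.
G#→C = 4 semitones, 1 narrower than the perfect fourth (5), so diminished.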